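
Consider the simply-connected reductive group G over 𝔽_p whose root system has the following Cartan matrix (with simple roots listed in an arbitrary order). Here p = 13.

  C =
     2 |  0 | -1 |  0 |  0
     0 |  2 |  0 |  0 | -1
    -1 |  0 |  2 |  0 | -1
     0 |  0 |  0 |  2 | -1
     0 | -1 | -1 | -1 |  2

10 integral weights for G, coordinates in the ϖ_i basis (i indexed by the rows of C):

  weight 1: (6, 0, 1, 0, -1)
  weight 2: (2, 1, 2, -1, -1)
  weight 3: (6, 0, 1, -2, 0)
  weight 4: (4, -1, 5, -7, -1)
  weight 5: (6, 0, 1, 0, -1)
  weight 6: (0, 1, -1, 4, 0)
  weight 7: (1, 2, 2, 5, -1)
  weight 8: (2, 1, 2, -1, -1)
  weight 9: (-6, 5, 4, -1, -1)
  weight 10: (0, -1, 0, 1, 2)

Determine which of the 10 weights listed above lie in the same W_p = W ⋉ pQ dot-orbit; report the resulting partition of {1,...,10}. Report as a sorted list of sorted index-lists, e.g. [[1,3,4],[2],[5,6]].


Dynkin diagram of C (from the 8 off-diagonal −1 entries): D_5.

Folding the 10 weights λ_j+ρ into Ā_13 (reps in the given 5-coord order):

    λ_1+ρ ↦ (7, 1, 2, 1, 0)
    λ_2+ρ ↦ (3, 2, 3, 0, 0)
    λ_3+ρ ↦ (7, 1, 2, 1, 0)
    λ_4+ρ ↦ (5, 6, 0, 0, 0)
    λ_5+ρ ↦ (7, 1, 2, 1, 0)
    λ_6+ρ ↦ (1, 2, 0, 5, 1)
    λ_7+ρ ↦ (1, 2, 0, 5, 1)
    λ_8+ρ ↦ (3, 2, 3, 0, 0)
    λ_9+ρ ↦ (5, 6, 0, 0, 0)
    λ_10+ρ ↦ (1, 0, 1, 2, 3)

Partition of {1..10} into 5 W_13-dot-orbits:

[[1, 3, 5], [2, 8], [4, 9], [6, 7], [10]]


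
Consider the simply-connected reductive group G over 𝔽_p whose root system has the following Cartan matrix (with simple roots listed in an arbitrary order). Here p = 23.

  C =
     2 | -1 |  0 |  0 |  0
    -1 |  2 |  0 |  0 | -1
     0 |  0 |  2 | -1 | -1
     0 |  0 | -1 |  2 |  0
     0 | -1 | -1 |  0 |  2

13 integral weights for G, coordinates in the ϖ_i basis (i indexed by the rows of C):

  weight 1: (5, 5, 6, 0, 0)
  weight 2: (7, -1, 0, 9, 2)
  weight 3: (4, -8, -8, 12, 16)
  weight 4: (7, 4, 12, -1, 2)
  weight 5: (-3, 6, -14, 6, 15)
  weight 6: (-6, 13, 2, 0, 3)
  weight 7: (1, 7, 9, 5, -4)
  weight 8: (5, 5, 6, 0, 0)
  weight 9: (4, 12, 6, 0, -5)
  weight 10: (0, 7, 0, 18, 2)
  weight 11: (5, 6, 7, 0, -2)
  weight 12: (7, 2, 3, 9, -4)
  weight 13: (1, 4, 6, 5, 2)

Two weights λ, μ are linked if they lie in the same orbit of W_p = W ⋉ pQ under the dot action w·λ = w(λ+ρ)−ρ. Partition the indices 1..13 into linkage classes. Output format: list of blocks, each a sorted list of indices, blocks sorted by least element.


C ↔ A_5 under row/col permutation; |W(A_5)| = 720.

Alcove-folded reps (p=23, 13 weights, presented ϖ-order):

  λ_1+ρ ↦ (6, 6, 7, 1, 1) · λ_2+ρ ↦ (8, 0, 1, 10, 3) · λ_3+ρ ↦ (2, 5, 7, 6, 3) · λ_4+ρ ↦ (2, 5, 7, 6, 3) · λ_5+ρ ↦ (2, 5, 7, 6, 3) · λ_6+ρ ↦ (5, 9, 3, 1, 4) · λ_7+ρ ↦ (2, 5, 7, 6, 3) · λ_8+ρ ↦ (6, 6, 7, 1, 1) · λ_9+ρ ↦ (5, 9, 3, 1, 4) · λ_10+ρ ↦ (8, 0, 1, 10, 3) · λ_11+ρ ↦ (6, 6, 7, 1, 1) · λ_12+ρ ↦ (8, 0, 1, 10, 3) · λ_13+ρ ↦ (2, 5, 7, 6, 3)

Linkage partition of the 13 weights (4 classes, p=23):

[[1, 8, 11], [2, 10, 12], [3, 4, 5, 7, 13], [6, 9]]


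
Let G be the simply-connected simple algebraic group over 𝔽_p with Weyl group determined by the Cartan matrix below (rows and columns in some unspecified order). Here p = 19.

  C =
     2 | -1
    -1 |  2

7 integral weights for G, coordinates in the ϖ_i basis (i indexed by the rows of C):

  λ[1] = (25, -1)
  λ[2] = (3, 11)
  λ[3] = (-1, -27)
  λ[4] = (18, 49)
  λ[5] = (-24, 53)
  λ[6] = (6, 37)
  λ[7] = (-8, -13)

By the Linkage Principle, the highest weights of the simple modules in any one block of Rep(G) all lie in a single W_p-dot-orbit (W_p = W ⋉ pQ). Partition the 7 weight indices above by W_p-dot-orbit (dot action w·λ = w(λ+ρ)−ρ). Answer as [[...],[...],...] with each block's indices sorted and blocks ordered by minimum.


Root system A_2: the 2×2 matrix C matches after relabeling.

λ_j+ρ reflected into Ā_19 (⟨·,θ^∨⟩≤19); 2-tuples as given:

    λ_1+ρ ↦ (12, 7)
    λ_2+ρ ↦ (4, 12)
    λ_3+ρ ↦ (12, 7)
    λ_4+ρ ↦ (12, 7)
    λ_5+ρ ↦ (4, 12)
    λ_6+ρ ↦ (12, 7)
    λ_7+ρ ↦ (12, 7)

The 7 indices split into 2 linkage classes (same alcove rep ⇔ same W_19-dot-orbit):

[[1, 3, 4, 6, 7], [2, 5]]


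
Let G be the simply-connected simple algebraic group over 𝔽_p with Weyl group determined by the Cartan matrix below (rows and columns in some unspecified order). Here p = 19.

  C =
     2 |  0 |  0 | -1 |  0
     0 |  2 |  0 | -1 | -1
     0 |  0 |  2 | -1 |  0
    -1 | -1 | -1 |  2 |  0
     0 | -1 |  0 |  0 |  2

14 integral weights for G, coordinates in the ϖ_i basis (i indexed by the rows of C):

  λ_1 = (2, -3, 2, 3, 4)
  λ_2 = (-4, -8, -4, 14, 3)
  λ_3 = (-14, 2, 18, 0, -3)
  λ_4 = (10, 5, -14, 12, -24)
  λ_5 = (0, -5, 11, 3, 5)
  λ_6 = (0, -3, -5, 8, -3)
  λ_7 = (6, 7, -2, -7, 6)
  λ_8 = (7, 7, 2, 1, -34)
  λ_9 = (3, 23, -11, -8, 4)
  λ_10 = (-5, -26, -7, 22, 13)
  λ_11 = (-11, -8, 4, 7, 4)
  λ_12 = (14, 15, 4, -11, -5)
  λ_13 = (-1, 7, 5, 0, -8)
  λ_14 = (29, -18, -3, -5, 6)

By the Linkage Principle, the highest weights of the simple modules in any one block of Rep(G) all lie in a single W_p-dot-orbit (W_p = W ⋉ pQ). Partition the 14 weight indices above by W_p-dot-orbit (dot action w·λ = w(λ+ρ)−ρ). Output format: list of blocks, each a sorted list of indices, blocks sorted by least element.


Type D_5, rank 5, |W|=1920; reorder rows/cols to standard.

Ā_19 reps of the 14 weights (D_5, coords as presented):

    [1] (3, 2, 3, 2, 3)
    [2] (3, 2, 3, 2, 3)
    [3] (0, 1, 6, 1, 7)
    [4] (2, 2, 0, 4, 5)
    [5] (1, 0, 12, 0, 2)
    [6] (1, 2, 4, 1, 2)
    [7] (0, 1, 6, 1, 7)
    [8] (1, 2, 4, 1, 2)
    [9] (3, 2, 3, 2, 3)
    [10] (2, 2, 0, 4, 5)
    [11] (1, 2, 4, 1, 2)
    [12] (3, 2, 3, 2, 3)
    [13] (0, 1, 6, 1, 7)
    [14] (3, 2, 3, 2, 3)

Partition of {1..14} into 5 W_19-dot-orbits:

[[1, 2, 9, 12, 14], [3, 7, 13], [4, 10], [5], [6, 8, 11]]


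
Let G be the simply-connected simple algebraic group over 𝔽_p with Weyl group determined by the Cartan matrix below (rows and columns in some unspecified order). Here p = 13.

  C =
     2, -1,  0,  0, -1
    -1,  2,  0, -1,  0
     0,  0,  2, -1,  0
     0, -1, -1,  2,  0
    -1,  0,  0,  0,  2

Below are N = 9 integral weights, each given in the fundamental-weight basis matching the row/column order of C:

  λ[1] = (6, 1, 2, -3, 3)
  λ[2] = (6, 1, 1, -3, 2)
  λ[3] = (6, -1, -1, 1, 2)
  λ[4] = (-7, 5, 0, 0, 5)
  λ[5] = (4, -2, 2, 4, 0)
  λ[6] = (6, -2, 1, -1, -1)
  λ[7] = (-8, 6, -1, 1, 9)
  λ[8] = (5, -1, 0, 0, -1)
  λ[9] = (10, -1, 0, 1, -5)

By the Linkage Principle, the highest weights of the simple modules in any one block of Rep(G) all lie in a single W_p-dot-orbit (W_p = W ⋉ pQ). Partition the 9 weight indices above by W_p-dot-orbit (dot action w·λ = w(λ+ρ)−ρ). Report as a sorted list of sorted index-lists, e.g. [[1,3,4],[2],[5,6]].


Type A_5, rank 5, |W|=720; reorder rows/cols to standard.

λ_j+ρ reflected into Ā_13 (⟨·,θ^∨⟩≤13); 5-tuples as given:

    λ_1 → (7, 0, 0, 2, 3)
    λ_2 → (7, 0, 0, 2, 3)
    λ_3 → (7, 0, 0, 2, 3)
    λ_4 → (6, 0, 1, 1, 0)
    λ_5 → (4, 1, 3, 4, 1)
    λ_6 → (6, 0, 1, 1, 0)
    λ_7 → (7, 0, 0, 2, 3)
    λ_8 → (6, 0, 1, 1, 0)
    λ_9 → (7, 0, 0, 2, 3)

Grouping the 9 weights by Ā_13-representative: 3 linkage classes.

[[1, 2, 3, 7, 9], [4, 6, 8], [5]]


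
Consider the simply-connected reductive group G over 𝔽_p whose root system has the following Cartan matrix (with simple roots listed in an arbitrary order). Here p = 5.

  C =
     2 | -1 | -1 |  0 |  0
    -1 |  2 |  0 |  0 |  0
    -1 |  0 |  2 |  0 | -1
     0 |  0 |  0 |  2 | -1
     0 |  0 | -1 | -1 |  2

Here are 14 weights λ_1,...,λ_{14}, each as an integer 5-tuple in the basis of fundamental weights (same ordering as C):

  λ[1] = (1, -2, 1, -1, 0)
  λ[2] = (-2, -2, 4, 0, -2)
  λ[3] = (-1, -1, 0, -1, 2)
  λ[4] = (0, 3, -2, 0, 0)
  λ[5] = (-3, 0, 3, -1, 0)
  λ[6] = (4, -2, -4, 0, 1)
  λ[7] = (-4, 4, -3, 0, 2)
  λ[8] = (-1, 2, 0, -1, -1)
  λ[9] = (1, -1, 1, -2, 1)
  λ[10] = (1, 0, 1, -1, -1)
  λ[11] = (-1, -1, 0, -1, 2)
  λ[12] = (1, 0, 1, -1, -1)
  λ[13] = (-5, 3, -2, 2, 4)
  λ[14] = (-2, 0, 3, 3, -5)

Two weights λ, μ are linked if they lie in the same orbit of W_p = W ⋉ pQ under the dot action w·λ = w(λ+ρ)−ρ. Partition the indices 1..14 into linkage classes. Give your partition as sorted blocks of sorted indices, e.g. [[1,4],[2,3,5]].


A_5 Cartan matrix, 5 simple roots permuted; ρ=(1,1,1,1,1).

Alcove-folded reps (p=5, 14 weights, presented ϖ-order):

    λ_1+ρ ↦ (1, 1, 2, 0, 1)
    λ_2+ρ ↦ (1, 1, 2, 0, 1)
    λ_3+ρ ↦ (0, 0, 1, 0, 3)
    λ_4+ρ ↦ (0, 3, 1, 0, 0)
    λ_5+ρ ↦ (1, 1, 2, 0, 1)
    λ_6+ρ ↦ (1, 1, 2, 0, 1)
    λ_7+ρ ↦ (2, 0, 1, 1, 1)
    λ_8+ρ ↦ (0, 3, 1, 0, 0)
    λ_9+ρ ↦ (1, 1, 2, 0, 1)
    λ_10+ρ ↦ (2, 1, 2, 0, 0)
    λ_11+ρ ↦ (0, 0, 1, 0, 3)
    λ_12+ρ ↦ (2, 1, 2, 0, 0)
    λ_13+ρ ↦ (2, 0, 2, 0, 0)
    λ_14+ρ ↦ (0, 0, 1, 0, 3)

Partition of {1..14} into 6 W_5-dot-orbits:

[[1, 2, 5, 6, 9], [3, 11, 14], [4, 8], [7], [10, 12], [13]]


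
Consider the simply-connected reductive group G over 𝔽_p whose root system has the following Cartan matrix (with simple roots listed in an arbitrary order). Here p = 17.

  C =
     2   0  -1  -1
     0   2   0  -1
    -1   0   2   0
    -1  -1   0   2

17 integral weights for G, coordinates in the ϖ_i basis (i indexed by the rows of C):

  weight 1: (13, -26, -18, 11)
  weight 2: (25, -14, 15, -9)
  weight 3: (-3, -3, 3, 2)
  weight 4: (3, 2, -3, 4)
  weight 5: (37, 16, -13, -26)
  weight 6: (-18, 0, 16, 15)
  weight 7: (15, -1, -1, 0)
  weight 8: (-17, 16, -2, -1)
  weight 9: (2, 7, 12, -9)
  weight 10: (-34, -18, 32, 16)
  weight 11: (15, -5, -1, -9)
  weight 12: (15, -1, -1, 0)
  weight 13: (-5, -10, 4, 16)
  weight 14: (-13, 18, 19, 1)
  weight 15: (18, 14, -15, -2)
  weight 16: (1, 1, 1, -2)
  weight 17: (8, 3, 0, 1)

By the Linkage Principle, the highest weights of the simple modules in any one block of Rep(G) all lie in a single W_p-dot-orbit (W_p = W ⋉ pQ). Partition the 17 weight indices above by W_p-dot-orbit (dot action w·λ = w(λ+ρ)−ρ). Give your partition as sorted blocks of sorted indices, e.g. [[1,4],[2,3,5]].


Cartan matrix: type A_4 (|W|=120); un-permuting the 4 rows.

W_17-reps of the 17 weights in Ā_17 (same 4-coord order as C):

    λ_1 → (5, 0, 8, 3)
    λ_2 → (4, 8, 0, 4)
    λ_3 → (1, 1, 2, 1)
    λ_4 → (2, 3, 2, 5)
    λ_5 → (4, 8, 0, 4)
    λ_6 → (16, 0, 0, 1)
    λ_7 → (16, 0, 0, 1)
    λ_8 → (16, 0, 0, 1)
    λ_9 → (5, 0, 8, 3)
    λ_10 → (16, 0, 0, 1)
    λ_11 → (4, 8, 0, 4)
    λ_12 → (16, 0, 0, 1)
    λ_13 → (4, 8, 0, 4)
    λ_14 → (2, 3, 2, 5)
    λ_15 → (1, 1, 2, 1)
    λ_16 → (1, 1, 2, 1)
    λ_17 → (9, 4, 1, 2)

Partition of {1..17} into 6 W_17-dot-orbits:

[[1, 9], [2, 5, 11, 13], [3, 15, 16], [4, 14], [6, 7, 8, 10, 12], [17]]


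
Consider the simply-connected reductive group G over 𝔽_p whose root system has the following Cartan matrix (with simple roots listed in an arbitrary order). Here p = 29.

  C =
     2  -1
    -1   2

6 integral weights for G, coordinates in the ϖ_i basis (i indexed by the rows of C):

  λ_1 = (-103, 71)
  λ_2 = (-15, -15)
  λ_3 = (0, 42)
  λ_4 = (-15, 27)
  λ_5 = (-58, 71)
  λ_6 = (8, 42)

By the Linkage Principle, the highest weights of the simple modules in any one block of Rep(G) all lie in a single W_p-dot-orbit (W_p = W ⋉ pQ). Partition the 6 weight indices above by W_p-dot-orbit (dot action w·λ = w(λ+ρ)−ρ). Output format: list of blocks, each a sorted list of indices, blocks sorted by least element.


Root system A_2: the 2×2 matrix C matches after relabeling.

λ_j+ρ reflected into Ā_29 (⟨·,θ^∨⟩≤29); 2-tuples as given:

  λ_1 → (14, 14) · λ_2 → (14, 14) · λ_3 → (14, 14) · λ_4 → (14, 14) · λ_5 → (14, 14) · λ_6 → (14, 6)

These 6 weights hit 2 W_29-dot-orbits; sizes (5, 1):

[[1, 2, 3, 4, 5], [6]]


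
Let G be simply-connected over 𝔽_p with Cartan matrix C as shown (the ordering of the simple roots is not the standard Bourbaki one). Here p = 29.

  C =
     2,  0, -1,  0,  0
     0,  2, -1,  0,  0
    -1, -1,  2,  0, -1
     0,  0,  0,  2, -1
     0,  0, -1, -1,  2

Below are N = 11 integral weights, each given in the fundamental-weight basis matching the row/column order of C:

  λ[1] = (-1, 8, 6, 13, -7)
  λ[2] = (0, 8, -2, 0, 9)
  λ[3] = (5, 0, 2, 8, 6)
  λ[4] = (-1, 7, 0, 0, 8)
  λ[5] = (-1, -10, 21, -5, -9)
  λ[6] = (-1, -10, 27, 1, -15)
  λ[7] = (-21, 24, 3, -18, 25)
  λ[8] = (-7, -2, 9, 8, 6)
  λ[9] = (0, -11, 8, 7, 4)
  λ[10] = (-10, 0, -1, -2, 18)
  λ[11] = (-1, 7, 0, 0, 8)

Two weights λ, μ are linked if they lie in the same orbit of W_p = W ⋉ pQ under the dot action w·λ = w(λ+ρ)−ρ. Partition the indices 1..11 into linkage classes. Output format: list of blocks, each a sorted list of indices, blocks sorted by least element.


C ↔ D_5 under row/col permutation; |W(D_5)| = 1920.

Folding the 11 weights λ_j+ρ into Ā_29 (reps in the given 5-coord order):

    λ_1 → (0, 9, 1, 8, 4)
    λ_2 → (0, 8, 1, 1, 9)
    λ_3 → (6, 1, 3, 9, 0)
    λ_4 → (0, 8, 1, 1, 9)
    λ_5 → (0, 9, 1, 8, 4)
    λ_6 → (0, 9, 1, 8, 4)
    λ_7 → (6, 1, 3, 9, 0)
    λ_8 → (6, 1, 3, 9, 0)
    λ_9 → (0, 9, 1, 8, 4)
    λ_10 → (0, 8, 1, 1, 9)
    λ_11 → (0, 8, 1, 1, 9)

The 11 indices split into 3 linkage classes (same alcove rep ⇔ same W_29-dot-orbit):

[[1, 5, 6, 9], [2, 4, 10, 11], [3, 7, 8]]


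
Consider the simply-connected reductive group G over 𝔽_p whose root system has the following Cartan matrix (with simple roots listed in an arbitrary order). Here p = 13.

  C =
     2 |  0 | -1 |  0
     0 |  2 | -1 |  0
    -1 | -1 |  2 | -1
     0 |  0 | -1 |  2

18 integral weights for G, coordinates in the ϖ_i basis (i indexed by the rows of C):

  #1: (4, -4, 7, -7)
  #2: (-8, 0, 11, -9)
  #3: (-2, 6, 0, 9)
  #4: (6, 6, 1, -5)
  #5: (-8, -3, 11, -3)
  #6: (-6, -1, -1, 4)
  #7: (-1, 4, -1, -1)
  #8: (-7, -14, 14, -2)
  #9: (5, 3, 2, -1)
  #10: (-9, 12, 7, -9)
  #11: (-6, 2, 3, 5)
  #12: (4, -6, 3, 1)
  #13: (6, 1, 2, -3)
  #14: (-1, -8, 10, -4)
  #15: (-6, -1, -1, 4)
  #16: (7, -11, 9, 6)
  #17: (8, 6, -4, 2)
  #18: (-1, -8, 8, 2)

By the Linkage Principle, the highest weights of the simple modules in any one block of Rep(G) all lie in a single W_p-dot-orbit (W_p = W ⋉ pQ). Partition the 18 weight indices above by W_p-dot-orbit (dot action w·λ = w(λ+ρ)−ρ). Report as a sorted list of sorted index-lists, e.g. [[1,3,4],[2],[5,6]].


Type D_4, rank 4, |W|=192; reorder rows/cols to standard.

Alcove-folded reps (p=13, 18 weights, presented ϖ-order):

  [1] (4, 2, 1, 5);  [2] (4, 2, 1, 5);  [3] (4, 2, 1, 5);  [4] (4, 4, 1, 1);  [5] (7, 2, 1, 2);  [6] (0, 5, 0, 0);  [7] (0, 5, 0, 0);  [8] (0, 7, 1, 3);  [9] (6, 4, 0, 0);  [10] (0, 5, 0, 0);  [11] (4, 2, 1, 5);  [12] (4, 4, 1, 1);  [13] (7, 2, 1, 2);  [14] (0, 7, 1, 3);  [15] (0, 5, 0, 0);  [16] (4, 2, 1, 5);  [17] (6, 4, 0, 0);  [18] (0, 7, 1, 3)

Partition of {1..18} into 6 W_13-dot-orbits:

[[1, 2, 3, 11, 16], [4, 12], [5, 13], [6, 7, 10, 15], [8, 14, 18], [9, 17]]


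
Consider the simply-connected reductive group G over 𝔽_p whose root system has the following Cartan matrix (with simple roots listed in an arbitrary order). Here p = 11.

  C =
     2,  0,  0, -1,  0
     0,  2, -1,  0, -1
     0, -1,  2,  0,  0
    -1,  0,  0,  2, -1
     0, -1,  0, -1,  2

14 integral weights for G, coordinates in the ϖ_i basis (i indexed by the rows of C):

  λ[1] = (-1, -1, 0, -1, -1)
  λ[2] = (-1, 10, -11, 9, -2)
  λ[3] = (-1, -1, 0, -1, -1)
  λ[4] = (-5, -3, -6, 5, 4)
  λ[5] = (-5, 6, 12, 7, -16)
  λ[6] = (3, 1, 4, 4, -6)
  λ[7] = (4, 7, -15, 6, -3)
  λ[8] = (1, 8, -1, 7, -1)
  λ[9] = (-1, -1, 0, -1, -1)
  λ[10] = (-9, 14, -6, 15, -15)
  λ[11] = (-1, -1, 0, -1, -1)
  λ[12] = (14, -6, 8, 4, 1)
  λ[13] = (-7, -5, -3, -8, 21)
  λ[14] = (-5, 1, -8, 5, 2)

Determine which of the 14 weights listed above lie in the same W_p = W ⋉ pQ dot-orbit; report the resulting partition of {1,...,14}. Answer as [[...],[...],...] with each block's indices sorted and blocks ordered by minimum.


Dynkin diagram of C (from the 8 off-diagonal −1 entries): A_5.

Ā_11 reps of the 14 weights (A_5, coords as presented):

  1: (0, 0, 1, 0, 0)
  2: (9, 0, 1, 0, 1)
  3: (0, 0, 1, 0, 0)
  4: (4, 3, 2, 0, 2)
  5: (0, 0, 4, 2, 2)
  6: (4, 3, 2, 0, 2)
  7: (1, 1, 1, 2, 3)
  8: (0, 1, 2, 2, 0)
  9: (0, 0, 1, 0, 0)
  10: (1, 1, 1, 2, 3)
  11: (0, 0, 1, 0, 0)
  12: (4, 3, 2, 0, 2)
  13: (4, 3, 2, 0, 2)
  14: (4, 3, 2, 0, 2)

6 distinct reps among the 14 weights ⇒ 6 W_11-linkage classes:

[[1, 3, 9, 11], [2], [4, 6, 12, 13, 14], [5], [7, 10], [8]]


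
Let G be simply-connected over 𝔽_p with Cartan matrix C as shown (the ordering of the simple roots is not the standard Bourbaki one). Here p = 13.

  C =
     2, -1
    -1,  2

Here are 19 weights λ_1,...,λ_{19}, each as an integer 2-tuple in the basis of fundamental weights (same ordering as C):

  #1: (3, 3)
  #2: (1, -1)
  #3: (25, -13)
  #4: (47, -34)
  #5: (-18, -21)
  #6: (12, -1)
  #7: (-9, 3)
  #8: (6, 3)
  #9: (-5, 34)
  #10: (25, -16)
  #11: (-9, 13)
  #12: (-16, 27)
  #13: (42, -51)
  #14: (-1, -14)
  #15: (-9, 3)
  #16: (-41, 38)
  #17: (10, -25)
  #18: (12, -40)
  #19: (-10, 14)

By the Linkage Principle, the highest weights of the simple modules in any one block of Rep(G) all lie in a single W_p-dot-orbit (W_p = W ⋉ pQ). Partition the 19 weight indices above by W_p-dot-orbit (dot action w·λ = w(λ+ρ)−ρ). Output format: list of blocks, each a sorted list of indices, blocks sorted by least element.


Root system A_2: the 2×2 matrix C matches after relabeling.

W_13-reps of the 19 weights in Ā_13 (same 2-coord order as C):

    [1] (4, 4)
    [2] (2, 0)
    [3] (0, 1)
    [4] (7, 4)
    [5] (7, 4)
    [6] (13, 0)
    [7] (4, 4)
    [8] (7, 4)
    [9] (4, 4)
    [10] (2, 0)
    [11] (7, 5)
    [12] (2, 0)
    [13] (7, 4)
    [14] (13, 0)
    [15] (4, 4)
    [16] (0, 1)
    [17] (2, 0)
    [18] (13, 0)
    [19] (7, 4)

The 19 indices split into 6 linkage classes (same alcove rep ⇔ same W_13-dot-orbit):

[[1, 7, 9, 15], [2, 10, 12, 17], [3, 16], [4, 5, 8, 13, 19], [6, 14, 18], [11]]


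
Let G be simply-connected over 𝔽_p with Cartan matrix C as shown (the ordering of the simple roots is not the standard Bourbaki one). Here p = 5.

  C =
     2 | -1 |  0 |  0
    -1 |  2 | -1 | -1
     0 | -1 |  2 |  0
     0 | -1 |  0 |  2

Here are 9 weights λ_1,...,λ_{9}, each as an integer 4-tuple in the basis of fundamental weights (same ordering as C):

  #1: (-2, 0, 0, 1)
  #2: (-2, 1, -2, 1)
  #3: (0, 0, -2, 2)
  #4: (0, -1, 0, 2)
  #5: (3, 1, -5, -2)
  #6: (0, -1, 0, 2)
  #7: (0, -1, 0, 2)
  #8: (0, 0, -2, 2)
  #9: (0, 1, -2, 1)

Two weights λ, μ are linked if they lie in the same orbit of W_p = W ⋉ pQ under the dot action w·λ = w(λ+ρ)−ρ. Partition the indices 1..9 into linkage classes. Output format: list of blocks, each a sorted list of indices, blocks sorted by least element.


Type D_4, rank 4, |W|=192; reorder rows/cols to standard.

W_5-reps of the 9 weights in Ā_5 (same 4-coord order as C):

  [1] (1, 0, 1, 2)
  [2] (1, 0, 1, 2)
  [3] (1, 0, 1, 3)
  [4] (1, 0, 1, 3)
  [5] (1, 0, 1, 2)
  [6] (1, 0, 1, 3)
  [7] (1, 0, 1, 3)
  [8] (1, 0, 1, 3)
  [9] (1, 0, 1, 2)

These 9 weights hit 2 W_5-dot-orbits; sizes (4, 5):

[[1, 2, 5, 9], [3, 4, 6, 7, 8]]


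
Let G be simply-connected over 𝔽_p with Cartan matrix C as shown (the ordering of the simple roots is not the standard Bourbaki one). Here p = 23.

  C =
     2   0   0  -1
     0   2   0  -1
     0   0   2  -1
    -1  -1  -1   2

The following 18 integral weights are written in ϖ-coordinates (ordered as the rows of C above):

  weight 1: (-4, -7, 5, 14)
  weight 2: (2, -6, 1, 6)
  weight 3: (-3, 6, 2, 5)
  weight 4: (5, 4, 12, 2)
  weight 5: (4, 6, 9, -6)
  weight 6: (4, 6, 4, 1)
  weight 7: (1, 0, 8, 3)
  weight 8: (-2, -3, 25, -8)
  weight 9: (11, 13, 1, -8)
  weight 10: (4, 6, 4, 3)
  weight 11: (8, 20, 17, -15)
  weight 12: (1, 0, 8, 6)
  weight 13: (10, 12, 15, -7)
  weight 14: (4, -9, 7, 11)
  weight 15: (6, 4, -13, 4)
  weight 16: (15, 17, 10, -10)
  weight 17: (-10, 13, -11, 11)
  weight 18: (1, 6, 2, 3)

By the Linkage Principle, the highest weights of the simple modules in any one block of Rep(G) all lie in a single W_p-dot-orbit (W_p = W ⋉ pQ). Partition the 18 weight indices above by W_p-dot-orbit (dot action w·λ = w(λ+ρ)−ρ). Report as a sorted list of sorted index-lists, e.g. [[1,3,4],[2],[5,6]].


Cartan matrix: type D_4 (|W|=192); un-permuting the 4 rows.

Ā_23 reps of the 18 weights (D_4, coords as presented):

  [1] (3, 6, 6, 2)
  [2] (3, 5, 2, 2)
  [3] (2, 7, 3, 4)
  [4] (2, 1, 9, 4)
  [5] (0, 2, 5, 5)
  [6] (5, 7, 5, 2)
  [7] (2, 1, 9, 4)
  [8] (2, 1, 9, 4)
  [9] (5, 7, 5, 2)
  [10] (5, 7, 5, 2)
  [11] (3, 5, 2, 2)
  [12] (2, 1, 9, 4)
  [13] (0, 2, 5, 5)
  [14] (3, 6, 6, 2)
  [15] (0, 2, 5, 5)
  [16] (3, 5, 2, 2)
  [17] (2, 7, 3, 4)
  [18] (2, 7, 3, 4)

6 distinct reps among the 18 weights ⇒ 6 W_23-linkage classes:

[[1, 14], [2, 11, 16], [3, 17, 18], [4, 7, 8, 12], [5, 13, 15], [6, 9, 10]]


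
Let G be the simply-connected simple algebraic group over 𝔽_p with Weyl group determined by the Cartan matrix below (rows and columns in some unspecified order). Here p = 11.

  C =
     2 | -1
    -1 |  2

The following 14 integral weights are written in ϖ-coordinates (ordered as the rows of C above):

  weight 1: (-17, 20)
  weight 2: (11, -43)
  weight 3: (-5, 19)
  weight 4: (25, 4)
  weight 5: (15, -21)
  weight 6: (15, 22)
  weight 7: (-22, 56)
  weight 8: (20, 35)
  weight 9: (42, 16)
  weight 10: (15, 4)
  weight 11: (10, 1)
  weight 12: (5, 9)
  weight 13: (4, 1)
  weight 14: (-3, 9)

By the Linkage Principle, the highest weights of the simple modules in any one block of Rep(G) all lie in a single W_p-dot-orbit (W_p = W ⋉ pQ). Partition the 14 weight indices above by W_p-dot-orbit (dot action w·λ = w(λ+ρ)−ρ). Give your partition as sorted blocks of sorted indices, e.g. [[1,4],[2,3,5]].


Dynkin diagram of C (from the 2 off-diagonal −1 entries): A_2.

Folding the 14 weights λ_j+ρ into Ā_11 (reps in the given 2-coord order):

  λ_1+ρ ↦ (1, 5);  λ_2+ρ ↦ (2, 8);  λ_3+ρ ↦ (5, 2);  λ_4+ρ ↦ (5, 2);  λ_5+ρ ↦ (5, 2);  λ_6+ρ ↦ (1, 5);  λ_7+ρ ↦ (2, 8);  λ_8+ρ ↦ (2, 8);  λ_9+ρ ↦ (1, 5);  λ_10+ρ ↦ (1, 5);  λ_11+ρ ↦ (9, 0);  λ_12+ρ ↦ (1, 5);  λ_13+ρ ↦ (5, 2);  λ_14+ρ ↦ (2, 8)

The 14 indices split into 4 linkage classes (same alcove rep ⇔ same W_11-dot-orbit):

[[1, 6, 9, 10, 12], [2, 7, 8, 14], [3, 4, 5, 13], [11]]


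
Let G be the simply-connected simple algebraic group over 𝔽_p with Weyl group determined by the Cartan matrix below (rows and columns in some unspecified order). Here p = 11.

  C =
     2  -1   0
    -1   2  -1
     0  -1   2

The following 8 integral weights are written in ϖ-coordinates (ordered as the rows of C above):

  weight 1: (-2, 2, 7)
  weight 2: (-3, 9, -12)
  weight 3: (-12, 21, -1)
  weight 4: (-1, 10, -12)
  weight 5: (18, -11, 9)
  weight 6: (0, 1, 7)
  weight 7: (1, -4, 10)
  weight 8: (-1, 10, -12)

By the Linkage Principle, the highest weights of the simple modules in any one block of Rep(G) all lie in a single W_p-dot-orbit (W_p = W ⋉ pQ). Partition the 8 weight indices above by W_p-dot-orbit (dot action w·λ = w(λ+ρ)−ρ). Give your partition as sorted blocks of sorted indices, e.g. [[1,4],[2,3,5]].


Cartan matrix: type A_3 (|W|=24); un-permuting the 3 rows.

λ_j+ρ reflected into Ā_11 (⟨·,θ^∨⟩≤11); 3-tuples as given:

  1: (1, 2, 8);  2: (1, 2, 8);  3: (0, 0, 11);  4: (0, 0, 11);  5: (1, 2, 8);  6: (1, 2, 8);  7: (1, 2, 8);  8: (0, 0, 11)

Grouping the 8 weights by Ā_11-representative: 2 linkage classes.

[[1, 2, 5, 6, 7], [3, 4, 8]]


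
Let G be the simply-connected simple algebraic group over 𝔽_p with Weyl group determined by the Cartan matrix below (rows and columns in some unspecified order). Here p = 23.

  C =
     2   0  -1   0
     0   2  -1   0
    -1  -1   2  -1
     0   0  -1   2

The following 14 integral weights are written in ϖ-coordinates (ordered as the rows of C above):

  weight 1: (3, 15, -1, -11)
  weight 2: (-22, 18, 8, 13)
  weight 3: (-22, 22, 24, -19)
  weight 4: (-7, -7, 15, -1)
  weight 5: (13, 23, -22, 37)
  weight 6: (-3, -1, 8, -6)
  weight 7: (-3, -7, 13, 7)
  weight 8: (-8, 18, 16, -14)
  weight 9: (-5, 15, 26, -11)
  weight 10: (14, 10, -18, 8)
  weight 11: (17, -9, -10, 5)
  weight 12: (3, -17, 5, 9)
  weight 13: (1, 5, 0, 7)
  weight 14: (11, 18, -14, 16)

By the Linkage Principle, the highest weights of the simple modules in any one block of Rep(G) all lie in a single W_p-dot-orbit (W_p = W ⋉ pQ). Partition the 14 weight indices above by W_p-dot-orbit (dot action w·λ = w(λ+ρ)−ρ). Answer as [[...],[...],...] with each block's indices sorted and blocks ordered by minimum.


Dynkin diagram of C (from the 6 off-diagonal −1 entries): D_4.

Each λ_j+ρ reduced to Ā_23; 4-tuples below use C's row order:

    λ_1 → (6, 6, 4, 0)
    λ_2 → (2, 0, 2, 5)
    λ_3 → (2, 0, 2, 5)
    λ_4 → (6, 6, 4, 0)
    λ_5 → (2, 6, 1, 8)
    λ_6 → (2, 0, 2, 5)
    λ_7 → (2, 6, 1, 8)
    λ_8 → (6, 6, 4, 0)
    λ_9 → (6, 6, 4, 0)
    λ_10 → (2, 6, 1, 8)
    λ_11 → (2, 6, 1, 8)
    λ_12 → (6, 6, 4, 0)
    λ_13 → (2, 6, 1, 8)
    λ_14 → (1, 6, 0, 4)

These 14 weights hit 4 W_23-dot-orbits; sizes (5, 3, 5, 1):

[[1, 4, 8, 9, 12], [2, 3, 6], [5, 7, 10, 11, 13], [14]]


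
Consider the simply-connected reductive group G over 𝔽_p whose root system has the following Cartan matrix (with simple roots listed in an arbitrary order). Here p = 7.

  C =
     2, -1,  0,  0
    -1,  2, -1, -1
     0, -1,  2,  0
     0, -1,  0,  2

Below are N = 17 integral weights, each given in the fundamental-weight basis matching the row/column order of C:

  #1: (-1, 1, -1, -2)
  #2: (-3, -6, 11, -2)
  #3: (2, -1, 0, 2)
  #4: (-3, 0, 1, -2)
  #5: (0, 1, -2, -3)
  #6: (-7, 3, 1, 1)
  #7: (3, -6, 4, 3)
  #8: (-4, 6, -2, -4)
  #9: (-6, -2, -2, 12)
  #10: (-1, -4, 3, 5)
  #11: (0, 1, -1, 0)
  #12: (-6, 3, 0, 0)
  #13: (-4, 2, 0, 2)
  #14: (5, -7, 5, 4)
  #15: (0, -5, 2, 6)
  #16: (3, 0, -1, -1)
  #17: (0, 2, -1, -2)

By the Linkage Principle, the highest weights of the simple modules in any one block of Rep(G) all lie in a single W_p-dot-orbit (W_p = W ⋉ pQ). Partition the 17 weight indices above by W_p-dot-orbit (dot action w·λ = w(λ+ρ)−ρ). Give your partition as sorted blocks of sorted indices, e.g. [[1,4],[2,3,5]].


D_4 Cartan matrix, 4 simple roots permuted; ρ=(1,1,1,1).

W_7-reps of the 17 weights in Ā_7 (same 4-coord order as C):

    [1] (0, 1, 0, 1)
    [2] (0, 1, 0, 1)
    [3] (3, 0, 1, 3)
    [4] (0, 1, 0, 1)
    [5] (0, 1, 0, 1)
    [6] (4, 1, 0, 0)
    [7] (1, 2, 0, 1)
    [8] (3, 0, 1, 3)
    [9] (4, 1, 0, 0)
    [10] (3, 0, 1, 3)
    [11] (1, 2, 0, 1)
    [12] (4, 1, 0, 0)
    [13] (3, 0, 1, 3)
    [14] (0, 1, 0, 1)
    [15] (3, 0, 1, 3)
    [16] (4, 1, 0, 0)
    [17] (1, 2, 0, 1)

These 17 weights hit 4 W_7-dot-orbits; sizes (5, 5, 4, 3):

[[1, 2, 4, 5, 14], [3, 8, 10, 13, 15], [6, 9, 12, 16], [7, 11, 17]]


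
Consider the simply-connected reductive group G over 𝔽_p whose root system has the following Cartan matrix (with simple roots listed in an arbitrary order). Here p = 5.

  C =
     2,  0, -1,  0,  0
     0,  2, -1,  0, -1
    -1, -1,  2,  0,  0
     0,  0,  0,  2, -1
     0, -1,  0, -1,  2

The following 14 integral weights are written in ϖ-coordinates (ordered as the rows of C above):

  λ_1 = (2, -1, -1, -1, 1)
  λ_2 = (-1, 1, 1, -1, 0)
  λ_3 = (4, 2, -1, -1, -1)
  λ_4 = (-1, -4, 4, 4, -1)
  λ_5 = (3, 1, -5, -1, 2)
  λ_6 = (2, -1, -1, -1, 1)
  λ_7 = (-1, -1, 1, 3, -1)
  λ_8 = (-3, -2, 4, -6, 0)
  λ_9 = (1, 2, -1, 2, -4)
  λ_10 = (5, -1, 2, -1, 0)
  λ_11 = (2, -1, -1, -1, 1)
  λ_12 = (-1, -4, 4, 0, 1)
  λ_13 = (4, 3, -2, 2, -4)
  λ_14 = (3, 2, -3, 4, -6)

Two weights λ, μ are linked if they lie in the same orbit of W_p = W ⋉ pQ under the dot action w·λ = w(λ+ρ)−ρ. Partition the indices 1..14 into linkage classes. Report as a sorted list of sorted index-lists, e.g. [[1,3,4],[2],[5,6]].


Dynkin diagram of C (from the 8 off-diagonal −1 entries): A_5.

W_5-reps of the 14 weights in Ā_5 (same 5-coord order as C):

  λ_1+ρ ↦ (3, 0, 0, 0, 2) · λ_2+ρ ↦ (0, 2, 2, 0, 1) · λ_3+ρ ↦ (2, 0, 0, 0, 3) · λ_4+ρ ↦ (2, 0, 0, 0, 3) · λ_5+ρ ↦ (0, 2, 2, 0, 1) · λ_6+ρ ↦ (3, 0, 0, 0, 2) · λ_7+ρ ↦ (1, 0, 1, 3, 0) · λ_8+ρ ↦ (0, 2, 2, 0, 1) · λ_9+ρ ↦ (2, 0, 0, 0, 3) · λ_10+ρ ↦ (0, 3, 1, 1, 0) · λ_11+ρ ↦ (3, 0, 0, 0, 2) · λ_12+ρ ↦ (0, 2, 2, 0, 1) · λ_13+ρ ↦ (1, 0, 1, 3, 0) · λ_14+ρ ↦ (0, 2, 2, 0, 1)

Partition of {1..14} into 5 W_5-dot-orbits:

[[1, 6, 11], [2, 5, 8, 12, 14], [3, 4, 9], [7, 13], [10]]


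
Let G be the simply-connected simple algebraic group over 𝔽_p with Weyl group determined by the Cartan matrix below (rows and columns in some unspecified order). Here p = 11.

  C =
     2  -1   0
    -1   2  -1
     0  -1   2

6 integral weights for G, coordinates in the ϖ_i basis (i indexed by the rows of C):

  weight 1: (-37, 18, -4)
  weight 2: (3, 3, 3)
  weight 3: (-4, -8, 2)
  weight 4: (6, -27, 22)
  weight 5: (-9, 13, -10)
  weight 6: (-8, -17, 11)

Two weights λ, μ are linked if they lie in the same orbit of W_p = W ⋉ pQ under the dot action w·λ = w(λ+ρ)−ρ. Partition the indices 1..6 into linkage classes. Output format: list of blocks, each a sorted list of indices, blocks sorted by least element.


Root system A_3: the 3×3 matrix C matches after relabeling.

W_11-reps of the 6 weights in Ā_11 (same 3-coord order as C):

  λ_1 → (2, 3, 3) · λ_2 → (3, 4, 3) · λ_3 → (3, 4, 3) · λ_4 → (3, 4, 3) · λ_5 → (2, 3, 3) · λ_6 → (1, 0, 4)

Partition of {1..6} into 3 W_11-dot-orbits:

[[1, 5], [2, 3, 4], [6]]


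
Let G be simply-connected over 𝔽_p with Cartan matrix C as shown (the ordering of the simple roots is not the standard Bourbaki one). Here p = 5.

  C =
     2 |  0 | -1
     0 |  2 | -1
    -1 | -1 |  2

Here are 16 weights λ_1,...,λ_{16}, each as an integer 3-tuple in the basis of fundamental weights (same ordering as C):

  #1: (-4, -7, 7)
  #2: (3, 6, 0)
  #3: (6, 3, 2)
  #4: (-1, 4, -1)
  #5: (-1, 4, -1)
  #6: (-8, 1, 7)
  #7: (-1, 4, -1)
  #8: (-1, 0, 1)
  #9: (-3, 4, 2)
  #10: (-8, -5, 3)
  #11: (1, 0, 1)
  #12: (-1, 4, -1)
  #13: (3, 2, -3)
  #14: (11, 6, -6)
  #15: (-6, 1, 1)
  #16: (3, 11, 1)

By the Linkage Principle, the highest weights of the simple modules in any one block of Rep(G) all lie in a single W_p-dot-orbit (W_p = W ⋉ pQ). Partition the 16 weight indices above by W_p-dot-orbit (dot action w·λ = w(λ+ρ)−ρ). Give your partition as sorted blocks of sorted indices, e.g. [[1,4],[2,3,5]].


Type A_3, rank 3, |W|=24; reorder rows/cols to standard.

Alcove-folded reps (p=5, 16 weights, presented ϖ-order):

  1: (1, 2, 0)
  2: (1, 2, 0)
  3: (2, 1, 2)
  4: (0, 5, 0)
  5: (0, 5, 0)
  6: (0, 1, 2)
  7: (0, 5, 0)
  8: (0, 1, 2)
  9: (1, 2, 0)
  10: (2, 1, 2)
  11: (2, 1, 2)
  12: (0, 5, 0)
  13: (2, 1, 2)
  14: (0, 1, 2)
  15: (2, 1, 2)
  16: (1, 1, 2)

Partition of {1..16} into 5 W_5-dot-orbits:

[[1, 2, 9], [3, 10, 11, 13, 15], [4, 5, 7, 12], [6, 8, 14], [16]]


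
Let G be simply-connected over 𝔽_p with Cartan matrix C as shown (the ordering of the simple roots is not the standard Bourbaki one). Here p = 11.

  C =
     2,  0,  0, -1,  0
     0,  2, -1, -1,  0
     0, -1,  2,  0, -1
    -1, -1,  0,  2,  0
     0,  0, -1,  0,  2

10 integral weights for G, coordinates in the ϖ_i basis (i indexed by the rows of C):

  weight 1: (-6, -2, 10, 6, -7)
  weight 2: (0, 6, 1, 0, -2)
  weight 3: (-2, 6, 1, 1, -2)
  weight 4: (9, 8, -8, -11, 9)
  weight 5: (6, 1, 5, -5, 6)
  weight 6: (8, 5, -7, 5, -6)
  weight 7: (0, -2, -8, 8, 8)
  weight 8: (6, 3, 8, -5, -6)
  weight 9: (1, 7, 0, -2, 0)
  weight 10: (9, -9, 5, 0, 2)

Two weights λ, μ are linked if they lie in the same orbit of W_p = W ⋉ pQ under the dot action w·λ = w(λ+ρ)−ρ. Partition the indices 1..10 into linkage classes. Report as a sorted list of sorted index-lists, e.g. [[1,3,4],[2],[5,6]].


A_5 Cartan matrix, 5 simple roots permuted; ρ=(1,1,1,1,1).

Alcove-folded reps (p=11, 10 weights, presented ϖ-order):

    1: (1, 1, 4, 0, 0)
    2: (1, 7, 1, 1, 1)
    3: (1, 7, 1, 1, 1)
    4: (1, 7, 1, 1, 1)
    5: (2, 0, 4, 2, 0)
    6: (1, 1, 4, 0, 0)
    7: (1, 7, 1, 1, 1)
    8: (2, 0, 4, 2, 0)
    9: (1, 7, 1, 1, 1)
    10: (2, 1, 1, 6, 0)

The 10 indices split into 4 linkage classes (same alcove rep ⇔ same W_11-dot-orbit):

[[1, 6], [2, 3, 4, 7, 9], [5, 8], [10]]


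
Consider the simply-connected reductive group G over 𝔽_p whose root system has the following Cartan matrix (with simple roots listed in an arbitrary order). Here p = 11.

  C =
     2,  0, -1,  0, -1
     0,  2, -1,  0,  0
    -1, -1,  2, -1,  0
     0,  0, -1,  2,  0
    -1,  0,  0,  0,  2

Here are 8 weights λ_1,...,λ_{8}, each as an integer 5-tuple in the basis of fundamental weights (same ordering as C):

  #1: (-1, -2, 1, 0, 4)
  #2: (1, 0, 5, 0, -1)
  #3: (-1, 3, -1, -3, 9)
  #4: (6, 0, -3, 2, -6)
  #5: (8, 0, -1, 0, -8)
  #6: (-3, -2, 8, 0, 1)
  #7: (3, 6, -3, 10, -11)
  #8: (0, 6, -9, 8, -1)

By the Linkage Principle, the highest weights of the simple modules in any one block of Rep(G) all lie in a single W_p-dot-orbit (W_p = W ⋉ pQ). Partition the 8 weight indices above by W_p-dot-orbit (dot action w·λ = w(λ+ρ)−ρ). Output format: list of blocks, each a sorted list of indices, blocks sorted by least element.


Cartan matrix: type D_5 (|W|=1920); un-permuting the 5 rows.

Alcove-folded reps (p=11, 8 weights, presented ϖ-order):

  [1] (0, 1, 1, 1, 5)
  [2] (0, 1, 1, 1, 5)
  [3] (0, 1, 0, 1, 7)
  [4] (0, 1, 1, 1, 5)
  [5] (0, 1, 0, 1, 7)
  [6] (0, 1, 1, 1, 5)
  [7] (0, 1, 1, 1, 5)
  [8] (0, 1, 0, 1, 7)

Linkage partition of the 8 weights (2 classes, p=11):

[[1, 2, 4, 6, 7], [3, 5, 8]]


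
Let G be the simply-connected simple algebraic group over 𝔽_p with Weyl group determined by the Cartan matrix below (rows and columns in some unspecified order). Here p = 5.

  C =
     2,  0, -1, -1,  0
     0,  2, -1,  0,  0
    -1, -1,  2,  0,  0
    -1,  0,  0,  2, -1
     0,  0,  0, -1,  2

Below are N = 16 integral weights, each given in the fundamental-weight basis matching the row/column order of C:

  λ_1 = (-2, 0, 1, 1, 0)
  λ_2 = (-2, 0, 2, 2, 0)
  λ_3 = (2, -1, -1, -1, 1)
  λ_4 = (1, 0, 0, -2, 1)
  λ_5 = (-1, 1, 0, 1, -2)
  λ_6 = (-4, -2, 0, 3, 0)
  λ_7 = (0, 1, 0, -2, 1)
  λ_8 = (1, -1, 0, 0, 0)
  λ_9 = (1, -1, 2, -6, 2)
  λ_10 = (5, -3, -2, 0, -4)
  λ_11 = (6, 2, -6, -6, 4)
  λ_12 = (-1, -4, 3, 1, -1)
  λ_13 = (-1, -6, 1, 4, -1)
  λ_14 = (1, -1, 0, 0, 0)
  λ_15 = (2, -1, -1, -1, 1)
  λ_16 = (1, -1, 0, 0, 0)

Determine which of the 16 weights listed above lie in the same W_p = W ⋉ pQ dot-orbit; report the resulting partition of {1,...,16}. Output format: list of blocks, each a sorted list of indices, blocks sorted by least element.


A_5 Cartan matrix, 5 simple roots permuted; ρ=(1,1,1,1,1).

Folding the 16 weights λ_j+ρ into Ā_5 (reps in the given 5-coord order):

  1: (1, 1, 1, 1, 1)
  2: (1, 1, 1, 1, 1)
  3: (3, 0, 0, 0, 2)
  4: (1, 1, 1, 1, 1)
  5: (0, 2, 1, 1, 1)
  6: (0, 2, 1, 1, 1)
  7: (0, 2, 1, 1, 1)
  8: (2, 0, 1, 1, 1)
  9: (3, 0, 0, 0, 2)
  10: (1, 1, 1, 1, 1)
  11: (3, 0, 0, 0, 2)
  12: (0, 2, 1, 1, 1)
  13: (3, 0, 0, 0, 2)
  14: (2, 0, 1, 1, 1)
  15: (3, 0, 0, 0, 2)
  16: (2, 0, 1, 1, 1)

Partition of {1..16} into 4 W_5-dot-orbits:

[[1, 2, 4, 10], [3, 9, 11, 13, 15], [5, 6, 7, 12], [8, 14, 16]]


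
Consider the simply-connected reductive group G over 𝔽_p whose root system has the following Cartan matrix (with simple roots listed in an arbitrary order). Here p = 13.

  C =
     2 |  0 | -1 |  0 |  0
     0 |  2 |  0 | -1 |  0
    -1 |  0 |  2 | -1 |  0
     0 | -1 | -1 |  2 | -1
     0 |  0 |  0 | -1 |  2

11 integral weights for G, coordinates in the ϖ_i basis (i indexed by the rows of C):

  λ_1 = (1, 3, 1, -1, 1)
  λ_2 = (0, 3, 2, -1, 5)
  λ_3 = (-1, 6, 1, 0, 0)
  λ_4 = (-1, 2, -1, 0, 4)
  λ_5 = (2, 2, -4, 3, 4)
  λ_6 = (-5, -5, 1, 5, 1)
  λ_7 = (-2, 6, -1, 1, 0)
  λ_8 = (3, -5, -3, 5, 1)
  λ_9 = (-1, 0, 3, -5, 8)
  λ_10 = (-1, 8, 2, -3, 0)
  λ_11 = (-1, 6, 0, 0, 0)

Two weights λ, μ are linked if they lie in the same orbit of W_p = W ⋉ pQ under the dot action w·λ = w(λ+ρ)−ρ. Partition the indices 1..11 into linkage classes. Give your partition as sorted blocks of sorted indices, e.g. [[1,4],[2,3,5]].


D_5 Cartan matrix, 5 simple roots permuted; ρ=(1,1,1,1,1).

Folding the 11 weights λ_j+ρ into Ā_13 (reps in the given 5-coord order):

  λ_1+ρ ↦ (2, 4, 2, 0, 2);  λ_2+ρ ↦ (0, 3, 0, 1, 5);  λ_3+ρ ↦ (0, 7, 1, 1, 1);  λ_4+ρ ↦ (0, 3, 0, 1, 5);  λ_5+ρ ↦ (0, 3, 0, 1, 5);  λ_6+ρ ↦ (2, 4, 2, 0, 2);  λ_7+ρ ↦ (0, 7, 1, 1, 1);  λ_8+ρ ↦ (2, 4, 2, 0, 2);  λ_9+ρ ↦ (0, 3, 0, 1, 5);  λ_10+ρ ↦ (0, 7, 1, 1, 1);  λ_11+ρ ↦ (0, 7, 1, 1, 1)

3 distinct reps among the 11 weights ⇒ 3 W_13-linkage classes:

[[1, 6, 8], [2, 4, 5, 9], [3, 7, 10, 11]]


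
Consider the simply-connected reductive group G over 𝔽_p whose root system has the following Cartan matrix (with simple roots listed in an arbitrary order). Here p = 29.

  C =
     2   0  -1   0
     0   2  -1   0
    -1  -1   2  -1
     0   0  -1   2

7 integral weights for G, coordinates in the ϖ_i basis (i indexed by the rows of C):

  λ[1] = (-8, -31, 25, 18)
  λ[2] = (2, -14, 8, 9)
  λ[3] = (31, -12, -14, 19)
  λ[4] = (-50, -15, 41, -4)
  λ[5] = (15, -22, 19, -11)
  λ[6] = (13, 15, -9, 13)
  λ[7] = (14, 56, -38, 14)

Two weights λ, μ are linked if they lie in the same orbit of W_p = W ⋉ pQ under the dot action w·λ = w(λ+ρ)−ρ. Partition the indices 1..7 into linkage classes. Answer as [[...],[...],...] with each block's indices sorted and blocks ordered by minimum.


D_4 Cartan matrix, 4 simple roots permuted; ρ=(1,1,1,1).

λ_j+ρ reflected into Ā_29 (⟨·,θ^∨⟩≤29); 4-tuples as given:

  1: (5, 10, 3, 1)
  2: (1, 9, 3, 6)
  3: (5, 10, 3, 1)
  4: (5, 10, 3, 1)
  5: (5, 10, 3, 1)
  6: (6, 8, 1, 6)
  7: (6, 8, 1, 6)

Linkage partition of the 7 weights (3 classes, p=29):

[[1, 3, 4, 5], [2], [6, 7]]


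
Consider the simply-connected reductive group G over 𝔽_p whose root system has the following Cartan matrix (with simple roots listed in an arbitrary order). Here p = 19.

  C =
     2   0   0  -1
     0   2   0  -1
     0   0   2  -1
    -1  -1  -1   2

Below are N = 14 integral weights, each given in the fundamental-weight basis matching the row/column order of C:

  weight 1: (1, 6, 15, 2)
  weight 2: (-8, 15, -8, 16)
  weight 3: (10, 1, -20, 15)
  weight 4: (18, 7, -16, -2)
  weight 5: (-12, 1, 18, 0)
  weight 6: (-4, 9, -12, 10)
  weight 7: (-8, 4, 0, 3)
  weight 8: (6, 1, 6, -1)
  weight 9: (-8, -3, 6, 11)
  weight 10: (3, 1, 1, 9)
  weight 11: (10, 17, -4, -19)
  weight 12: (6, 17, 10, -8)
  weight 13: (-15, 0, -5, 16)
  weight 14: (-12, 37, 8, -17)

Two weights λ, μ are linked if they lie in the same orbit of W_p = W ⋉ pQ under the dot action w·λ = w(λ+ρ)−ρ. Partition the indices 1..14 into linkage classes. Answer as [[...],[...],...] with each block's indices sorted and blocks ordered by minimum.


Root system D_4: the 4×4 matrix C matches after relabeling.

Folding the 14 weights λ_j+ρ into Ā_19 (reps in the given 4-coord order):

  λ_1 → (7, 2, 7, 0) · λ_2 → (7, 2, 7, 0) · λ_3 → (0, 7, 8, 1) · λ_4 → (3, 8, 1, 0) · λ_5 → (0, 7, 8, 1) · λ_6 → (0, 7, 8, 1) · λ_7 → (4, 2, 2, 1) · λ_8 → (7, 2, 7, 0) · λ_9 → (7, 2, 7, 0) · λ_10 → (4, 2, 2, 1) · λ_11 → (0, 7, 8, 1) · λ_12 → (3, 8, 1, 0) · λ_13 → (13, 0, 3, 1) · λ_14 → (3, 8, 1, 0)

Grouping the 14 weights by Ā_19-representative: 5 linkage classes.

[[1, 2, 8, 9], [3, 5, 6, 11], [4, 12, 14], [7, 10], [13]]
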